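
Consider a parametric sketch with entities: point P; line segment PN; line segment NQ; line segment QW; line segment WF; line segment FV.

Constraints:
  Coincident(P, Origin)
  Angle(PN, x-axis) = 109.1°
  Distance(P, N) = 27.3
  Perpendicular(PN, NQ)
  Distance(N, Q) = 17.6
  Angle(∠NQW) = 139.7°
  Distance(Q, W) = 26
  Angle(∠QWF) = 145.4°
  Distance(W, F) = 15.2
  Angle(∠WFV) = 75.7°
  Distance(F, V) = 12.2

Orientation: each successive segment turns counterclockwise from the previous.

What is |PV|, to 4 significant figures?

29.51

∠QWF = 145.4° gives WF at -86.00° from the x-axis; with |WF| = 15.2, F = (-37.74, -17.50). ∠WFV = 75.7° gives FV at 18.30° from the x-axis; with |FV| = 12.2, V = (-26.16, -13.67). Then |PV| = |V − P| = 29.51.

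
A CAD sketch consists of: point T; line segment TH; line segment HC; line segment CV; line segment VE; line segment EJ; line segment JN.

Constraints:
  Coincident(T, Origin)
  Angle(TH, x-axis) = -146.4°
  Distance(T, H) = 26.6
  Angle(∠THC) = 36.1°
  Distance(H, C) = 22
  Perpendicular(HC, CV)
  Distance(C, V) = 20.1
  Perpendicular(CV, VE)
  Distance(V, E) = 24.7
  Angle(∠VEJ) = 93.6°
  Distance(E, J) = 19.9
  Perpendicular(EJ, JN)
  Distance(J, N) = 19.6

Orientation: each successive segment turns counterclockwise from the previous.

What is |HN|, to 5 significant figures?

15.643

T is at the origin; TH runs at -146.4° with length 26.6, so H = (-22.156, -14.720). ∠THC = 36.1° gives HC at -2.5000° from the x-axis; with |HC| = 22.0, C = (-0.17664, -15.680). The perpendicularity gives CV at right angles to HC, so CV runs at 87.500°; with |CV| = 20.1, V = (0.70011, 4.4010). CV ⟂ VE, so VE runs at 177.50°; with |VE| = 24.7, E = (-23.976, 5.4784). ∠VEJ = 93.6° gives EJ at -96.100° from the x-axis; with |EJ| = 19.9, J = (-26.091, -14.309). EJ is perpendicular to JN, so JN runs at -6.1000°; with |JN| = 19.6, N = (-6.6020, -16.392). Then |HN| = |N − H| = 15.643.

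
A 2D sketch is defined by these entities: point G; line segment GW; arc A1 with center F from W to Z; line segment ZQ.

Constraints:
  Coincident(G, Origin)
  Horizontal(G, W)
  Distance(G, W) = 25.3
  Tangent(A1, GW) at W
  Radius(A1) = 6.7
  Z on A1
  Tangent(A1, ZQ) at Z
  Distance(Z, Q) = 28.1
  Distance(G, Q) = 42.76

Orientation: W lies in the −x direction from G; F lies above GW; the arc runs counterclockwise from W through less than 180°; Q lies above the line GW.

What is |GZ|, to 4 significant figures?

20.31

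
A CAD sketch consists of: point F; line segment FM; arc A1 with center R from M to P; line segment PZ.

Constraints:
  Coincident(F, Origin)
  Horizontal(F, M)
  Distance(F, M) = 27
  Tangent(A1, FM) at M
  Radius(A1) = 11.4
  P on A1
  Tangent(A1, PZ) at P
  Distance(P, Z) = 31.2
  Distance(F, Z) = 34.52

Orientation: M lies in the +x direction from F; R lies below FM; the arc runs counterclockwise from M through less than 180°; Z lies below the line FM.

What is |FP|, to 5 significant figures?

17.938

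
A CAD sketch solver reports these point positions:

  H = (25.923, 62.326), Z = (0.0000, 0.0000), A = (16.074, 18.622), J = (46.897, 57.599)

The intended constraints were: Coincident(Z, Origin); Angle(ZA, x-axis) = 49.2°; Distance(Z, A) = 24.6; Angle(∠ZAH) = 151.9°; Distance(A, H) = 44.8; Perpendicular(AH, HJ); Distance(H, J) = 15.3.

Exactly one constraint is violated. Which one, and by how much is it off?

Distance(H, J) = 15.3 — off by 6.20.

Z = (0.00, 0.00) ✓; ZA at 49.20° ✓; |ZA| = 24.60 ✓; ∠ZAH = 151.9° ✓; |AH| = 44.80 ✓; ∠(AH, HJ) = 90.00° ✓; |HJ| = 21.50 ✗.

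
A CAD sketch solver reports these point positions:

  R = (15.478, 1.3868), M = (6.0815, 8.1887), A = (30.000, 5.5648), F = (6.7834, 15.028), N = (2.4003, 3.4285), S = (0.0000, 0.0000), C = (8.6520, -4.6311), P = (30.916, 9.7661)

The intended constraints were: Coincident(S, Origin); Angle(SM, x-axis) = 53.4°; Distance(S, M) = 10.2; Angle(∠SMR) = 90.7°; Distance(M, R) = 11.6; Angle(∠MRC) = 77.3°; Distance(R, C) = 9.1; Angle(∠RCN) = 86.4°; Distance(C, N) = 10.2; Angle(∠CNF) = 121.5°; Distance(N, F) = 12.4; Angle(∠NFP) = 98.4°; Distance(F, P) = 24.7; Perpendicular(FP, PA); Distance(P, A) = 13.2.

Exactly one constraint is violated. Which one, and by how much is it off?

Distance(P, A) = 13.2 — off by 8.90.

S = (0.00, 0.00) ✓; SM at 53.40° ✓; |SM| = 10.20 ✓; ∠SMR = 90.70° ✓; |MR| = 11.60 ✓; ∠MRC = 77.30° ✓; |RC| = 9.100 ✓; ∠RCN = 86.40° ✓; |CN| = 10.20 ✓; ∠CNF = 121.5° ✓; |NF| = 12.40 ✓; ∠NFP = 98.40° ✓; |FP| = 24.70 ✓; ∠(FP, PA) = 90.00° ✓; |PA| = 4.300 ✗.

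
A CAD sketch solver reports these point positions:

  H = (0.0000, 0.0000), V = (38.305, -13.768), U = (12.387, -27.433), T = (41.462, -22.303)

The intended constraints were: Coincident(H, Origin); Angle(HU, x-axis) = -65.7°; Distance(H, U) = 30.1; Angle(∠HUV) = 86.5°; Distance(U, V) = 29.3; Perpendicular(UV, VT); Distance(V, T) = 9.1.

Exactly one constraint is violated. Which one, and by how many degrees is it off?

Perpendicular(UV, VT) — off by 7.50°.

H = (0.00, 0.00) ✓; HU at -65.70° ✓; |HU| = 30.10 ✓; ∠HUV = 86.50° ✓; |UV| = 29.30 ✓; ∠(UV, VT) = 97.50° ✗; |VT| = 9.100 ✓.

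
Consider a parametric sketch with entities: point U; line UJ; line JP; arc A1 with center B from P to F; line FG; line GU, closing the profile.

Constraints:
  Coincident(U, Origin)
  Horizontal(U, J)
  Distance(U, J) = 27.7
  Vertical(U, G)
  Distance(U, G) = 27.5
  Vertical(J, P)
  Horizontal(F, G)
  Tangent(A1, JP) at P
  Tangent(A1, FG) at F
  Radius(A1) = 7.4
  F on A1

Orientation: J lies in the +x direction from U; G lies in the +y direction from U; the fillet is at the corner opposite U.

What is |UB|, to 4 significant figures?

28.57

U is at the origin; U and J share the same y with |UJ| = 27.7 and J on the +x side, so J = (27.70, 0.000). UG is vertical with |UG| = 27.5 and G on the +y side, so G = (0.000, 27.50). The virtual corner opposite U is at (27.70, 27.50). Tangency of A1 to JP means the radius BP is perpendicular to JP and the tangent condition forces BF to be normal to FG, with radius 7.4, so the center B sits 7.4 in from both sides at B = (20.30, 20.10). Then |UB| = |B − U| = 28.57.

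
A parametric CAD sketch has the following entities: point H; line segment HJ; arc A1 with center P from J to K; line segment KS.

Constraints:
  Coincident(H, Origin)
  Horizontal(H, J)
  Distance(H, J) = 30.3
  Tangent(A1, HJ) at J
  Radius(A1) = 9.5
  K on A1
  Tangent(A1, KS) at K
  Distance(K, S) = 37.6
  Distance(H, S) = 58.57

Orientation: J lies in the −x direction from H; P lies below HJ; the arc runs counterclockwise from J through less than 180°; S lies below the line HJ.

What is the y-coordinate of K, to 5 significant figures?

-11.101

Checks: |PK| = 9.500 ✓; ∠(PK, KS) = 90.00° ✓; |KS| = 37.60 ✓; |HS| = 58.57 ✓.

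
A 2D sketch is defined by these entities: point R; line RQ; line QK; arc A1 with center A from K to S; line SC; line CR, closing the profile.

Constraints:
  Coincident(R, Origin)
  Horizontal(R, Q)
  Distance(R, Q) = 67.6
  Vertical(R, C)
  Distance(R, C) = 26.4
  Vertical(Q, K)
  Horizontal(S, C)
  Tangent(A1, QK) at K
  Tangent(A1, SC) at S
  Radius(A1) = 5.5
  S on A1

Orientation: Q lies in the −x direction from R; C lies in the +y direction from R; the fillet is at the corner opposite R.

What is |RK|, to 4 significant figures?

70.76

R is at the origin; R and Q share the same y with |RQ| = 67.6 and Q on the −x side, so Q = (-67.60, 0.000). R and C share the same x with |RC| = 26.4 and C on the +y side, so C = (0.000, 26.40). The virtual corner opposite R is at (-67.60, 26.40). A1 meets QK tangentially, so AK is at right angles to QK and since A1 is tangent to SC there, AS ⟂ SC, with radius 5.5, so the center A sits 5.5 in from both sides at A = (-62.10, 20.90). That places the tangent points at K = (-67.60, 20.90) on QK and S = (-62.10, 26.40) on SC. Then |RK| = |K − R| = 70.76.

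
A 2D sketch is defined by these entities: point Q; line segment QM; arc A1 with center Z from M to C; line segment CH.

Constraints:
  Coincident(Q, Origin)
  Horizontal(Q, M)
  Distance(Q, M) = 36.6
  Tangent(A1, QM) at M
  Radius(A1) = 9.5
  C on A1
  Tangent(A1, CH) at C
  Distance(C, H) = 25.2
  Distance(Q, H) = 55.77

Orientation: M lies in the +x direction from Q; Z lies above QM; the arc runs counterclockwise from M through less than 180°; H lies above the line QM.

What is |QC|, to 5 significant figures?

47.251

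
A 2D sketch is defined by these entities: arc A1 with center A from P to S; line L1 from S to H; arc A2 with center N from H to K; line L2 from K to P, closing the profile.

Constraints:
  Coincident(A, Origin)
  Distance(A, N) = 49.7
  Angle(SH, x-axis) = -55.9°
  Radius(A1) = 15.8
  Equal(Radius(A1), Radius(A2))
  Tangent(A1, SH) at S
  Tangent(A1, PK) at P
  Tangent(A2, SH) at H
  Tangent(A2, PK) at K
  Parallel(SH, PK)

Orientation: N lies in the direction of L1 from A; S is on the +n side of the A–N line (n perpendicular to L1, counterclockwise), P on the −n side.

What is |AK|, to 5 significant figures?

52.151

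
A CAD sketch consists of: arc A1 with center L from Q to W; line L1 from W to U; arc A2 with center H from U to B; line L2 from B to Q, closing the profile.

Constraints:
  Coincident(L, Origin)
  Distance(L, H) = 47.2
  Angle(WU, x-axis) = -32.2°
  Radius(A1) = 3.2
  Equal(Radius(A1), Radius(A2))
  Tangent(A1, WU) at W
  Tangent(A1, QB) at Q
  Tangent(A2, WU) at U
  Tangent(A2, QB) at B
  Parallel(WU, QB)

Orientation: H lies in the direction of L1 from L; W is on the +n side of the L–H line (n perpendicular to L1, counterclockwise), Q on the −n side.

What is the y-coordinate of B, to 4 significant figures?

-27.86

Tangency of A1 to both parallel lines with radius 3.2 puts W and Q at L ± 3.2·n: W = (1.705, 2.708), Q = (-1.705, -2.708). Equal radii place U and B the same way about H: U = H + 3.2·n = (41.65, -22.44), B = H − 3.2·n = (38.24, -27.86). So B.y = -27.86.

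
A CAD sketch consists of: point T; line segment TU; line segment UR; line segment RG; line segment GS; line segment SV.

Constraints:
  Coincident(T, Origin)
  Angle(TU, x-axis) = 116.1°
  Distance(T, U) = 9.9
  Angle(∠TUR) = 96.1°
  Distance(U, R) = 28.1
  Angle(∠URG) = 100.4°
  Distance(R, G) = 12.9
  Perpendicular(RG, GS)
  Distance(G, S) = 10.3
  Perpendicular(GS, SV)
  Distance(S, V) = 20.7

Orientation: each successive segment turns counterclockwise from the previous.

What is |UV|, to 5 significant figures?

17.552

T is at the origin; TU runs at 116.1° with length 9.9, so U = (-4.3554, 8.8905). ∠TUR = 96.1° gives UR at -160.00° from the x-axis; with |UR| = 28.1, R = (-30.761, -0.72029). ∠URG = 100.4° gives RG at -80.400° from the x-axis; with |RG| = 12.9, G = (-28.609, -13.440). RG is perpendicular to GS, so GS runs at 9.6000°; with |GS| = 10.3, S = (-18.454, -11.722). GS ⟂ SV, so SV runs at 99.600°; with |SV| = 20.7, V = (-21.906, 8.6882). Then |UV| = |V − U| = 17.552.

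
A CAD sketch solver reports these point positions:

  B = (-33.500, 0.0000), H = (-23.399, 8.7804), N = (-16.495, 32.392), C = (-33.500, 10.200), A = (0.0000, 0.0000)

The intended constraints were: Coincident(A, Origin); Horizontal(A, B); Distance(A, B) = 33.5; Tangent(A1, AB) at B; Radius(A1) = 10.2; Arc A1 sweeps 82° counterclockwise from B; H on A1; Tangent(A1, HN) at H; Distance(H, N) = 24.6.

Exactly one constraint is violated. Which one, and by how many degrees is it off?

Tangent(A1, HN) at H — off by 8.30°.

A = (0.00, 0.00) ✓; A.y = 0.00, B.y = 0.00 ✓; |AB| = 33.50 ✓; ∠(CB, BA) = 90.00° ✓; |CB| = 10.20 ✓; bearing(C→H) − bearing(C→B) = 82.00° ✓; |CH| = 10.20 ✓; ∠(CH, HN) = 98.30° ✗; |HN| = 24.60 ✓.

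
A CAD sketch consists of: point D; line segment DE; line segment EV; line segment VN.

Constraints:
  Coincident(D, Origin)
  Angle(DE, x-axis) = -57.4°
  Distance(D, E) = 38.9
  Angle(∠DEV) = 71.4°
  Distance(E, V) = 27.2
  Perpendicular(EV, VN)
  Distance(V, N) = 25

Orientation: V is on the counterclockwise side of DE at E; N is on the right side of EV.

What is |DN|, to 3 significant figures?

63.6

∠DEV = 71.4°, so EV runs at -57.4° + (180° − 71.4°) = 51.2° from the x-axis; with |EV| = 27.2, V = E + 27.2·(cos 51.2°, sin 51.2°) = (38.0, -11.6). EV ⟂ VN; with |VN| = 25.0 on the right of EV, N = V + 25.0·(0.779, -0.627) = (57.5, -27.2). Then |DN| = |N − D| = 63.6.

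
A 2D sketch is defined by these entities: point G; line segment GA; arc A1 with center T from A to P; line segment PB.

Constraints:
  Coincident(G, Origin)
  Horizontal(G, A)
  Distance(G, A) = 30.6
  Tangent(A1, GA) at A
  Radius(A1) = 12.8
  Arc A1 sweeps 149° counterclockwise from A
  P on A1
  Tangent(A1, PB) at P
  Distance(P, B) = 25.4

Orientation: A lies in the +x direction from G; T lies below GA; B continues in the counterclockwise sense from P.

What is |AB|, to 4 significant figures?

39.86

G is at the origin; G and A share the same y with |GA| = 30.6 and A on the +x side, so A = (30.60, 0.000). Tangency of A1 to GA means the radius TA is perpendicular to GA, so T = A + (0, -12.8) = (30.60, -12.80). On A1, A sits at bearing 90° from T; a 149° counterclockwise sweep puts P at bearing 239°, so P = T + 12.8·(cos 239°, sin 239°) = (24.01, -23.77). A1 meets PB tangentially, so TP is at right angles to PB, so PB runs along (−sin 239°, cos 239°); with |PB| = 25.4, B = (45.78, -36.85). Then |AB| = |B − A| = 39.86.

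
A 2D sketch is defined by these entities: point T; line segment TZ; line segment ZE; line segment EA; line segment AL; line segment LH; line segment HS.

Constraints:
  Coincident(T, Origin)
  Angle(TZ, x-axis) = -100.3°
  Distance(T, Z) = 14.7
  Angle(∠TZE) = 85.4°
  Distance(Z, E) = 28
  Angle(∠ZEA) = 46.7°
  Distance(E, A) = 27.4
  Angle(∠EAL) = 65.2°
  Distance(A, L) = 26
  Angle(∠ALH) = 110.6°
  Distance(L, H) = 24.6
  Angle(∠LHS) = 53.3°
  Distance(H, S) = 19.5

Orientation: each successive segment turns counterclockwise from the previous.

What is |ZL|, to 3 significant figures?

4.21

∠ZEA = 46.7° gives EA at 128° from the x-axis; with |EA| = 27.4, A = (8.52, 4.46). ∠EAL = 65.2° gives AL at -118° from the x-axis; with |AL| = 26.0, L = (-3.53, -18.6). Then |ZL| = |L − Z| = 4.21.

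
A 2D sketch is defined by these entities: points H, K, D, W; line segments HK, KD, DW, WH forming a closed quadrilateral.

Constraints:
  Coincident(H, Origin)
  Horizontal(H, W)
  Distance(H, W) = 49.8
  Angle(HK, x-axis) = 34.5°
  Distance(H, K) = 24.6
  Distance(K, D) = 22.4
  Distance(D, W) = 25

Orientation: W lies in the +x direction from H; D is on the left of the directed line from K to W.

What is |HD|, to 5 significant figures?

46.825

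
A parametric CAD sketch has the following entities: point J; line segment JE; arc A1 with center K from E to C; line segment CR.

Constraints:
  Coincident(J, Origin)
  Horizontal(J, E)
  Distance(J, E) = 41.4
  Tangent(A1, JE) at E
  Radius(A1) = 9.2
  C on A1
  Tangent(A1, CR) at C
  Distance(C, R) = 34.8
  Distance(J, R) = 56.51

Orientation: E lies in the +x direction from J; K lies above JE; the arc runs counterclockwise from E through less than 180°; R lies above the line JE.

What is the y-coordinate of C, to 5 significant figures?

13.157

J is at the origin; J and E share the same y with |JE| = 41.4 and E on the +x side, so E = (41.400, 0.0000). Tangency of A1 to JE means the radius KE is perpendicular to JE, so K = E + (0, 9.2) = (41.400, 9.2000). Since KC ⟂ CR (tangency), |KR| = √(9.2² + 34.8²) = 35.996 regardless of where C sits on A1. So R lies on both circle(J, 56.51) and circle(K, 35.996); the above-JE intersection is R = (34.736, 44.573). C is the foot of the tangent from R: C = (49.705, 13.157).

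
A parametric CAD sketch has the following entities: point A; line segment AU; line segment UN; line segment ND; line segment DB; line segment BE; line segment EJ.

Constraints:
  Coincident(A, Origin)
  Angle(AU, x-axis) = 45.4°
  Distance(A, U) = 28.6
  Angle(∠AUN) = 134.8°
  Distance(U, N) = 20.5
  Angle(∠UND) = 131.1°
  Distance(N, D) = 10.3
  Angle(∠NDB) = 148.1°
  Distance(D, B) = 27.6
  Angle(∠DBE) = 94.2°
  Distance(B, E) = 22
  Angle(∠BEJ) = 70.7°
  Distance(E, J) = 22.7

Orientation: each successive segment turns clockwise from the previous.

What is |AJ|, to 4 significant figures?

32.89

A is at the origin; AU runs at 45.4° with length 28.6, so U = (20.08, 20.36). ∠AUN = 134.8° gives UN at 0.2000° from the x-axis; with |UN| = 20.5, N = (40.58, 20.44). ∠UND = 131.1° gives ND at -48.70° from the x-axis; with |ND| = 10.3, D = (47.38, 12.70). ∠NDB = 148.1° gives DB at -80.60° from the x-axis; with |DB| = 27.6, B = (51.89, -14.53). ∠DBE = 94.2° gives BE at -166.4° from the x-axis; with |BE| = 22.0, E = (30.50, -19.71). ∠BEJ = 70.7° gives EJ at 84.30° from the x-axis; with |EJ| = 22.7, J = (32.76, 2.883). Then |AJ| = |J − A| = 32.89.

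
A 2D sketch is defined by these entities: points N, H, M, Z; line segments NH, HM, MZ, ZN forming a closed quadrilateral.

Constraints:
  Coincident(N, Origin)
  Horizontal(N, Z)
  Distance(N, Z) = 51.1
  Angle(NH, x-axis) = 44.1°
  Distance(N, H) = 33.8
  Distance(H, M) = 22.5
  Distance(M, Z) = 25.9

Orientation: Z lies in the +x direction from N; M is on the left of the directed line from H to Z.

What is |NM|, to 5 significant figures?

53.204

N is at the origin; NZ is horizontal with |NZ| = 51.1 and Z in +x, so Z = (51.1, 0). NH runs at 44.1° with |NH| = 33.8, so H = (24.273, 23.522). M is determined by |HM| = 22.5 and |MZ| = 25.9 together: it lies at the intersection of circle(H, 22.5) and circle(Z, 25.9). With |HZ| = 35.679, the foot of the radical line on HZ is 15.533 from H and the perpendicular offset is √(22.5² − 15.533²) = 16.278. Taking the left-of-HZ solution: M = (46.684, 25.521).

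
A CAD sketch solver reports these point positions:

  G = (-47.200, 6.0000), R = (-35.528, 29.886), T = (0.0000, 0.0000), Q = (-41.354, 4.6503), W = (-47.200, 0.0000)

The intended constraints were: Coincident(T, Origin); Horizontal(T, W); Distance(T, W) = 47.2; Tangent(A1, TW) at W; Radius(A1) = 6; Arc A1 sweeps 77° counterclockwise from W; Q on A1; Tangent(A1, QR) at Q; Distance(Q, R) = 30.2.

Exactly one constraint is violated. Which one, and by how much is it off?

Distance(Q, R) = 30.2 — off by 4.30.

T = (0.00, 0.00) ✓; T.y = 0.00, W.y = 0.00 ✓; |TW| = 47.20 ✓; ∠(GW, WT) = 90.00° ✓; |GW| = 6.000 ✓; bearing(G→Q) − bearing(G→W) = 77.00° ✓; |GQ| = 6.000 ✓; ∠(GQ, QR) = 90.00° ✓; |QR| = 25.90 ✗.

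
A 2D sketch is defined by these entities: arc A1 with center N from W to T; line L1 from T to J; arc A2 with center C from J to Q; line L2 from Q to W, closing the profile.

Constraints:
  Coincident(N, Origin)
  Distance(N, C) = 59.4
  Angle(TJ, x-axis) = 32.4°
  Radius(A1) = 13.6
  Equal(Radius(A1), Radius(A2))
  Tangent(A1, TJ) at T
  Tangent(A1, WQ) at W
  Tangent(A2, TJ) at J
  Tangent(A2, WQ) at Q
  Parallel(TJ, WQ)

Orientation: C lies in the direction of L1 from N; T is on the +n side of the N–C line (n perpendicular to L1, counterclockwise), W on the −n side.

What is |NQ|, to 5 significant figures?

60.937

Tangency of A1 to both parallel lines with radius 13.6 puts T and W at N ± 13.6·n: T = (-7.2872, 11.483), W = (7.2872, -11.483). Equal radii place J and Q the same way about C: J = C + 13.6·n = (42.866, 43.311), Q = C − 13.6·n = (57.440, 20.345). Then |NQ| = |Q − N| = 60.937.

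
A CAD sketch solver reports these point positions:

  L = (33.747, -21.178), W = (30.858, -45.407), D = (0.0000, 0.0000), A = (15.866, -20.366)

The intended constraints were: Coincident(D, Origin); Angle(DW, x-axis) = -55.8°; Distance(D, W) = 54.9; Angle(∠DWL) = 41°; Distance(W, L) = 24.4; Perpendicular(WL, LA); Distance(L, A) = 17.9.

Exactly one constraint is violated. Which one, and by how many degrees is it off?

Perpendicular(WL, LA) — off by 4.20°.

D = (0.00, 0.00) ✓; DW at -55.80° ✓; |DW| = 54.90 ✓; ∠DWL = 41.00° ✓; |WL| = 24.40 ✓; ∠(WL, LA) = 94.20° ✗; |LA| = 17.90 ✓.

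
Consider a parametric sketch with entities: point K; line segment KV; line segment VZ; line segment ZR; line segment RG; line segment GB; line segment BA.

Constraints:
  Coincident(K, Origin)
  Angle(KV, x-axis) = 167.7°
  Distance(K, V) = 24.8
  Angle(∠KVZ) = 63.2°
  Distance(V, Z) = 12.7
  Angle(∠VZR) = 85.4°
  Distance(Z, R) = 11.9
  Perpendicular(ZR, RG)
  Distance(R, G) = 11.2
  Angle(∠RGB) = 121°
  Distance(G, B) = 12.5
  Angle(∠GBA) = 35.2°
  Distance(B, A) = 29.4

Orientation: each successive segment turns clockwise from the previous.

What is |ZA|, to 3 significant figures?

16.0

∠RGB = 121.0° gives GB at 167° from the x-axis; with |GB| = 12.5, B = (-27.5, 1.57). ∠GBA = 35.2° gives BA at 22.5° from the x-axis; with |BA| = 29.4, A = (-0.388, 12.8). Then |ZA| = |A − Z| = 16.0.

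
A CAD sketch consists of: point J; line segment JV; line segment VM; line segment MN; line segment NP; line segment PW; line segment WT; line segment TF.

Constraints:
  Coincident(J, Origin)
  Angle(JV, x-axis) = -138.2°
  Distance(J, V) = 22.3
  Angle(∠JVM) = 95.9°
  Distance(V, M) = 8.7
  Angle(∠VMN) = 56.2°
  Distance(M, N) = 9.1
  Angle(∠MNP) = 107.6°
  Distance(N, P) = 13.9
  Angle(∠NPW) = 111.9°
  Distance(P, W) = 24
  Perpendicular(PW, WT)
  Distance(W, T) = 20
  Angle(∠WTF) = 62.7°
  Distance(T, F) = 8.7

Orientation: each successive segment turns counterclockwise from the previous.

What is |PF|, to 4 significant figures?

22.83

J is at the origin; JV runs at -138.2° with length 22.3, so V = (-16.62, -14.86). ∠JVM = 95.9° gives VM at -54.10° from the x-axis; with |VM| = 8.7, M = (-11.52, -21.91). ∠VMN = 56.2° gives MN at 69.70° from the x-axis; with |MN| = 9.1, N = (-8.366, -13.38). ∠MNP = 107.6° gives NP at 142.1° from the x-axis; with |NP| = 13.9, P = (-19.33, -4.838). ∠NPW = 111.9° gives PW at -149.8° from the x-axis; with |PW| = 24.0, W = (-40.08, -16.91). PW is perpendicular to WT, so WT runs at -59.80°; with |WT| = 20.0, T = (-30.02, -34.20). ∠WTF = 62.7° gives TF at 57.50° from the x-axis; with |TF| = 8.7, F = (-25.34, -26.86). Then |PF| = |F − P| = 22.83.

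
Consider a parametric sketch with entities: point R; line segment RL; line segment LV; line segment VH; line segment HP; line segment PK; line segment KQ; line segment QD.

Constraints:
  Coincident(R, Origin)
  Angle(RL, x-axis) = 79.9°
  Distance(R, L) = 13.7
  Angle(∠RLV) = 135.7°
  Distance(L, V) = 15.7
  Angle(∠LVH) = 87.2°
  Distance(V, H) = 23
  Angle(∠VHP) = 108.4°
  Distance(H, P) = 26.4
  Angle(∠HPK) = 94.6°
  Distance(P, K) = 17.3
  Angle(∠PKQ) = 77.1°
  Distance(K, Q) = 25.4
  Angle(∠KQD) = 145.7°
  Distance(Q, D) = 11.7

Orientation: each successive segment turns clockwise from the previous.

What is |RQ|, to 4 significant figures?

18.20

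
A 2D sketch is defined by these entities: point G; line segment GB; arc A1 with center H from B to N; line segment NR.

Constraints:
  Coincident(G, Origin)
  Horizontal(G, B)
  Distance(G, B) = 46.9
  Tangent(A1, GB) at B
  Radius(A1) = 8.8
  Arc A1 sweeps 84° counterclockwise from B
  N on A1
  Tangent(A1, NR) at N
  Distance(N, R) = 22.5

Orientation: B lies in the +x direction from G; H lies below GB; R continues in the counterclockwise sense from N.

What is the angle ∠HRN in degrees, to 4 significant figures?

21.36°

On A1, B sits at bearing 90° from H; an 84° counterclockwise sweep puts N at bearing 174°, so N = H + 8.8·(cos 174°, sin 174°) = (38.15, -7.880). A1 meets NR tangentially, so HN is at right angles to NR, so NR runs along (−sin 174°, cos 174°); with |NR| = 22.5, R = (35.80, -30.26). Then cos ∠HRN = RH·RN / (|RH||RN|), giving 21.36°.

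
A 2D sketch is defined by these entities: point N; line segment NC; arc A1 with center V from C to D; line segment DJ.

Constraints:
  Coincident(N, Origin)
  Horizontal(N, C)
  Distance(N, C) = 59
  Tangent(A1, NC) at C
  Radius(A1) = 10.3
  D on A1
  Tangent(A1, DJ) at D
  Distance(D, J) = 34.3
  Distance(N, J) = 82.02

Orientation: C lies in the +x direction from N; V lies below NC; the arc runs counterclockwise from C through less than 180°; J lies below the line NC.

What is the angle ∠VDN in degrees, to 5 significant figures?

130.06°

N is at the origin; NC is horizontal with |NC| = 59.0 and C on the +x side, so C = (59.000, 0.0000). A1 meets NC tangentially, so VC is at right angles to NC, so V = C + (0, -10.3) = (59.000, -10.300). Since VD ⟂ DJ (tangency), |VJ| = √(10.3² + 34.3²) = 35.813 regardless of where D sits on A1. So J lies on both circle(N, 82.02) and circle(V, 35.813); the below-NC intersection is J = (68.725, -44.767). D is the foot of the tangent from J: D = (50.310, -15.830).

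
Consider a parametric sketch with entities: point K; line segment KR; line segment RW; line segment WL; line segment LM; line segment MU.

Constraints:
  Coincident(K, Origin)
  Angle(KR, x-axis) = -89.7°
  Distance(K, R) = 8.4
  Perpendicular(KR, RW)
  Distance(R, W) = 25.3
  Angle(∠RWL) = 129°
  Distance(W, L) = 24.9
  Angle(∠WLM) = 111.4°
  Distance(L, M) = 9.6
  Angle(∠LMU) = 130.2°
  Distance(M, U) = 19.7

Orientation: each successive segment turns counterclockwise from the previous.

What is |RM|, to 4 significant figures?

45.60

∠RWL = 129.0° gives WL at 51.30° from the x-axis; with |WL| = 24.9, L = (40.91, 11.17). ∠WLM = 111.4° gives LM at 119.9° from the x-axis; with |LM| = 9.6, M = (36.13, 19.49). Then |RM| = |M − R| = 45.60.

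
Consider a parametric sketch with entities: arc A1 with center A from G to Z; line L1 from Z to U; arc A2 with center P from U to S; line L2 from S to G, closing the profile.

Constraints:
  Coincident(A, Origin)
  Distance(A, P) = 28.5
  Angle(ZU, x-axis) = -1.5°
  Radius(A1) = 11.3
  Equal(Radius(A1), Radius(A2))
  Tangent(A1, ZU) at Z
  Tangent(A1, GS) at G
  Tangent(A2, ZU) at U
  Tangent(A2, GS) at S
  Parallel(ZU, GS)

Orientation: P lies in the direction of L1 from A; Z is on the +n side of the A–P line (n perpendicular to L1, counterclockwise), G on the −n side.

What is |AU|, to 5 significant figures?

30.658

The slot axis is L1's direction at -1.5°, so u = (cos -1.5°, sin -1.5°) = (0.99966, -0.026177) and n = (−sin -1.5°, cos -1.5°) = (0.026177, 0.99966). A is at the origin and P lies 28.5 along u from A, so P = 28.5·u = (28.490, -0.74604). Tangency of A1 to both parallel lines with radius 11.3 puts Z and G at A ± 11.3·n: Z = (0.29580, 11.296), G = (-0.29580, -11.296). Equal radii place U and S the same way about P: U = P + 11.3·n = (28.786, 10.550), S = P − 11.3·n = (28.194, -12.042). Then |AU| = |U − A| = 30.658.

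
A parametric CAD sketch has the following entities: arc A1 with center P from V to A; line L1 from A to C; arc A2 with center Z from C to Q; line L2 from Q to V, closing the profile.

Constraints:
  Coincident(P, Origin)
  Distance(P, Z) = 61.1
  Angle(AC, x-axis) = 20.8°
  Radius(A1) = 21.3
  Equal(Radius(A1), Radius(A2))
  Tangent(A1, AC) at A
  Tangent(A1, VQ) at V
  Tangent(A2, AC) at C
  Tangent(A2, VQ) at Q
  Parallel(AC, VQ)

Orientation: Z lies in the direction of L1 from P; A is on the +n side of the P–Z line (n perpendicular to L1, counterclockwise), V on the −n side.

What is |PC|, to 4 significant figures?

64.71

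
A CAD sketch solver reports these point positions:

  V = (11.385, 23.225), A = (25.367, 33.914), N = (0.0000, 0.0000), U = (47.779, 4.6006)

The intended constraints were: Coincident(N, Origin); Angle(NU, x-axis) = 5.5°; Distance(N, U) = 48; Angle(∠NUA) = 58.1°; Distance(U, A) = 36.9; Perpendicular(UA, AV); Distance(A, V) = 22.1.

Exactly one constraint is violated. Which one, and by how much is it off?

Distance(A, V) = 22.1 — off by 4.50.

N = (0.00, 0.00) ✓; NU at 5.500° ✓; |NU| = 48.00 ✓; ∠NUA = 58.10° ✓; |UA| = 36.90 ✓; ∠(UA, AV) = 90.00° ✓; |AV| = 17.60 ✗.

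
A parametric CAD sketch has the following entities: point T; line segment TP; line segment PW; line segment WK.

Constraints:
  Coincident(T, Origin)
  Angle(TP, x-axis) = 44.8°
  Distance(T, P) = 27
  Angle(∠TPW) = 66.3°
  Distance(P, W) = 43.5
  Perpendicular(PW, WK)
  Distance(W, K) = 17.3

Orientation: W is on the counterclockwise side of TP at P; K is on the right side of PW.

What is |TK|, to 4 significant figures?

53.21

∠TPW = 66.3°, so PW runs at 44.8° + (180° − 66.3°) = 158.5° from the x-axis; with |PW| = 43.5, W = P + 43.5·(cos 158.5°, sin 158.5°) = (-21.31, 34.97). PW is perpendicular to WK; with |WK| = 17.3 on the right of PW, K = W + 17.3·(0.3665, 0.9304) = (-14.97, 51.06). Then |TK| = |K − T| = 53.21.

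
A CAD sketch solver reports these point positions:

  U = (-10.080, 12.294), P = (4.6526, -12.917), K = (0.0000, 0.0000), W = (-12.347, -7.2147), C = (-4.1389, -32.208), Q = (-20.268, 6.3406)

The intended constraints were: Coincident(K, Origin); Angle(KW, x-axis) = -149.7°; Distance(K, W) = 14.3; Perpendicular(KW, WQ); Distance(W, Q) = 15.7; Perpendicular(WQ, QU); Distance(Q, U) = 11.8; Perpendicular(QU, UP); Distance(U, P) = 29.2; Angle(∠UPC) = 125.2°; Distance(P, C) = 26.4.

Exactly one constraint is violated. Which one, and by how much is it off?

Distance(P, C) = 26.4 — off by 5.20.

K = (0.00, 0.00) ✓; KW at -149.7° ✓; |KW| = 14.30 ✓; ∠(KW, WQ) = 90.00° ✓; |WQ| = 15.70 ✓; ∠(WQ, QU) = 90.00° ✓; |QU| = 11.80 ✓; ∠(QU, UP) = 90.00° ✓; |UP| = 29.20 ✓; ∠UPC = 125.2° ✓; |PC| = 21.20 ✗.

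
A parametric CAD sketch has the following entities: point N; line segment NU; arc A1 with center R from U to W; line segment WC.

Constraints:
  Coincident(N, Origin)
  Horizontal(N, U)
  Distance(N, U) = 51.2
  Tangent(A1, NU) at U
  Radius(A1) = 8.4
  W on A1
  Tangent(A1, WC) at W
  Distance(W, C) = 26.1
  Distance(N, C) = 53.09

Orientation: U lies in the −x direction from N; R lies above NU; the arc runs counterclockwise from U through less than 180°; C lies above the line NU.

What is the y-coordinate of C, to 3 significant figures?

33.8

N is at the origin; NU is horizontal with |NU| = 51.2 and U on the −x side, so U = (-51.2, 0.00). The tangent condition forces RU to be normal to NU, so R = U + (0, 8.4) = (-51.2, 8.40). Since RW ⟂ WC (tangency), |RC| = √(8.4² + 26.1²) = 27.4 regardless of where W sits on A1. So C lies on both circle(N, 53.09) and circle(R, 27.4); the above-NU intersection is C = (-40.9, 33.8). W is the foot of the tangent from C: W = (-42.8, 7.79).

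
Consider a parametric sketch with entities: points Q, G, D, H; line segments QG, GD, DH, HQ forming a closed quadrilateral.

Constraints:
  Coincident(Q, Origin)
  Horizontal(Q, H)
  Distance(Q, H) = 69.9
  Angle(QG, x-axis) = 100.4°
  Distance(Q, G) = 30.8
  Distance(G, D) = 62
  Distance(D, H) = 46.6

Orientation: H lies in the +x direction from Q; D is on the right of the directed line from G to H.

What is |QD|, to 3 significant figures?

35.7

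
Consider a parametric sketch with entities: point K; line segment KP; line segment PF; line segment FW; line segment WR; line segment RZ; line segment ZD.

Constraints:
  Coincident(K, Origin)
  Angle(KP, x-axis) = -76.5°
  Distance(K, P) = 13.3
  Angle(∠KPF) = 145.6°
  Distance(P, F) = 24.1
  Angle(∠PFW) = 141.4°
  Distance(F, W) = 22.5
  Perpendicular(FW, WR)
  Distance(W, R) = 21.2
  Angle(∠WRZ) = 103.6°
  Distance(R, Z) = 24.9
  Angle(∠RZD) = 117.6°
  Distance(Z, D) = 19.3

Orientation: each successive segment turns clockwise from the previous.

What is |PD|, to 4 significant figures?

5.079

K is at the origin; KP runs at -76.5° with length 13.3, so P = (3.105, -12.93). ∠KPF = 145.6° gives PF at -110.9° from the x-axis; with |PF| = 24.1, F = (-5.493, -35.45). ∠PFW = 141.4° gives FW at -149.5° from the x-axis; with |FW| = 22.5, W = (-24.88, -46.87). FW ⟂ WR, so WR runs at 120.5°; with |WR| = 21.2, R = (-35.64, -28.60). ∠WRZ = 103.6° gives RZ at 44.10° from the x-axis; with |RZ| = 24.9, Z = (-17.76, -11.27). ∠RZD = 117.6° gives ZD at -18.30° from the x-axis; with |ZD| = 19.3, D = (0.5662, -17.33). Then |PD| = |D − P| = 5.079.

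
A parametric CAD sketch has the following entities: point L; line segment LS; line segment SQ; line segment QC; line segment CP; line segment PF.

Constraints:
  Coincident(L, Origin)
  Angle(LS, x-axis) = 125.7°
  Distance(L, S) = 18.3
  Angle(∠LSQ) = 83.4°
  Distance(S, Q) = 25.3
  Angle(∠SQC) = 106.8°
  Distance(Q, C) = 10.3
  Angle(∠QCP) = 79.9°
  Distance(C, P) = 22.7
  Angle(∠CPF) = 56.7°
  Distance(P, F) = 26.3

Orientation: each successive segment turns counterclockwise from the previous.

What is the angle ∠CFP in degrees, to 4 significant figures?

53.90°

∠QCP = 79.9° gives CP at 35.60° from the x-axis; with |CP| = 22.7, P = (-6.500, 1.751). ∠CPF = 56.7° gives PF at 158.9° from the x-axis; with |PF| = 26.3, F = (-31.04, 11.22). Then cos ∠CFP = FC·FP / (|FC||FP|), giving 53.90°.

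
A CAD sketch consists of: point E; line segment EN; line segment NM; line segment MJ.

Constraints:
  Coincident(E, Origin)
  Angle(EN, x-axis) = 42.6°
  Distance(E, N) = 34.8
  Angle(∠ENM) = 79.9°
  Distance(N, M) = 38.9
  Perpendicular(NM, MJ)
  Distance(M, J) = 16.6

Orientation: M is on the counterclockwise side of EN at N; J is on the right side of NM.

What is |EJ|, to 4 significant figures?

60.52

∠ENM = 79.9°, so NM runs at 42.6° + (180° − 79.9°) = 142.7° from the x-axis; with |NM| = 38.9, M = N + 38.9·(cos 142.7°, sin 142.7°) = (-5.328, 47.13). The perpendicularity gives MJ at right angles to NM; with |MJ| = 16.6 on the right of NM, J = M + 16.6·(0.6060, 0.7955) = (4.732, 60.33). Then |EJ| = |J − E| = 60.52.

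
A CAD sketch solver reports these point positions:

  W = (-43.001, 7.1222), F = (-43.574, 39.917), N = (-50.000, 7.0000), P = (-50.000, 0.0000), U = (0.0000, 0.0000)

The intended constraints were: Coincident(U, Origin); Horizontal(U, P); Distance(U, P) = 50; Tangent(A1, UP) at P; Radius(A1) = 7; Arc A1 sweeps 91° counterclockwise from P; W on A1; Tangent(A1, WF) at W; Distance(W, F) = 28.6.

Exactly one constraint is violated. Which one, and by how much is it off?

Distance(W, F) = 28.6 — off by 4.20.

U = (0.00, 0.00) ✓; U.y = 0.00, P.y = 0.00 ✓; |UP| = 50.00 ✓; ∠(NP, PU) = 90.00° ✓; |NP| = 7.000 ✓; bearing(N→W) − bearing(N→P) = 91.00° ✓; |NW| = 7.000 ✓; ∠(NW, WF) = 90.00° ✓; |WF| = 32.80 ✗.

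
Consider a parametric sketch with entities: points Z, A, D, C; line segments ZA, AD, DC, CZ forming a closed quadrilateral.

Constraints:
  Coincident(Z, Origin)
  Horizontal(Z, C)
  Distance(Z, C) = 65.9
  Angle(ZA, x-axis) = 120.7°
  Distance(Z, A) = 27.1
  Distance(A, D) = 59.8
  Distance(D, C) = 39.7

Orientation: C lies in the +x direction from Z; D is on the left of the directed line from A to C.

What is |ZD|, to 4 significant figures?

56.30

Z is at the origin; ZC is horizontal with |ZC| = 65.9 and C in +x, so C = (65.9, 0). ZA runs at 120.7° with |ZA| = 27.1, so A = (-13.84, 23.30). D is determined by |AD| = 59.8 and |DC| = 39.7 together: it lies at the intersection of circle(A, 59.8) and circle(C, 39.7). With |AC| = 83.07, the foot of the radical line on AC is 53.57 from A and the perpendicular offset is √(59.8² − 53.57²) = 26.57. Taking the left-of-AC solution: D = (45.04, 33.78).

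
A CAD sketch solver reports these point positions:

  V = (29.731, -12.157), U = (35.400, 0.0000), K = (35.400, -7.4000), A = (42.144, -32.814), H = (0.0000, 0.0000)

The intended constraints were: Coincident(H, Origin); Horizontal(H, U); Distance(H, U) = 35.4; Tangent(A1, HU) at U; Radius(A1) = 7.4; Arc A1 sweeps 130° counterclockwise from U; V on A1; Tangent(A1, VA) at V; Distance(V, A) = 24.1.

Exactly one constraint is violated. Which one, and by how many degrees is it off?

Tangent(A1, VA) at V — off by 9.00°.

H = (0.00, 0.00) ✓; H.y = 0.00, U.y = 0.00 ✓; |HU| = 35.40 ✓; ∠(KU, UH) = 90.00° ✓; |KU| = 7.400 ✓; bearing(K→V) − bearing(K→U) = 130.0° ✓; |KV| = 7.400 ✓; ∠(KV, VA) = 99.00° ✗; |VA| = 24.10 ✓.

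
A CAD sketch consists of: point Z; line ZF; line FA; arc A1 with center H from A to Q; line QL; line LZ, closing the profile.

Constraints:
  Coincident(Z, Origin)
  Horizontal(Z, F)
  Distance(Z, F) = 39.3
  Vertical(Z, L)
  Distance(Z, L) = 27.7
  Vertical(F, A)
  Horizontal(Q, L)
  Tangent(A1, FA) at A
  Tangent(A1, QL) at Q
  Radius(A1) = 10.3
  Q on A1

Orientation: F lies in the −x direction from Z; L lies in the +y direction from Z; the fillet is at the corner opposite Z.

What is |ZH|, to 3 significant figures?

33.8

Z is at the origin; Z and F share the same y with |ZF| = 39.3 and F on the −x side, so F = (-39.3, 0.00). Z and L share the same x with |ZL| = 27.7 and L on the +y side, so L = (0.00, 27.7). The virtual corner opposite Z is at (-39.3, 27.7). The tangent condition forces HA to be normal to FA and A1 meets QL tangentially, so HQ is at right angles to QL, with radius 10.3, so the center H sits 10.3 in from both sides at H = (-29.0, 17.4). Then |ZH| = |H − Z| = 33.8.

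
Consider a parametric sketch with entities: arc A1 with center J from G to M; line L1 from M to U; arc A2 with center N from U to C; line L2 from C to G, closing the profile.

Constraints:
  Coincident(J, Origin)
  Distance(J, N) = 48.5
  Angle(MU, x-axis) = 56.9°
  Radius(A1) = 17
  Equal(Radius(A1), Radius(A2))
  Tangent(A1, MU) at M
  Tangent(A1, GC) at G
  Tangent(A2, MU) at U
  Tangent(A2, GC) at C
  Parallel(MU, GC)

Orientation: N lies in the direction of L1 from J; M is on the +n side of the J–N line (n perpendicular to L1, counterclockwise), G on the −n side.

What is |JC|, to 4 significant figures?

51.39

Tangency of A1 to both parallel lines with radius 17.0 puts M and G at J ± 17.0·n: M = (-14.24, 9.284), G = (14.24, -9.284). Equal radii place U and C the same way about N: U = N + 17.0·n = (12.24, 49.91), C = N − 17.0·n = (40.73, 31.35). Then |JC| = |C − J| = 51.39.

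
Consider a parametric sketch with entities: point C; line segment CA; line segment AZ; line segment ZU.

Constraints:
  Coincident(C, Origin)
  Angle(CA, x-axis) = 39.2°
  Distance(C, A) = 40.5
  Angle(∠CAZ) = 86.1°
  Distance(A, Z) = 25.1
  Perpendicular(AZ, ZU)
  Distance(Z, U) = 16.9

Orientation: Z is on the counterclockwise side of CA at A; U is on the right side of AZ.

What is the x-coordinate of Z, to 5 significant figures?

14.235

C is at the origin; CA runs at 39.2° with length 40.5, so A = 40.5·(cos 39.2°, sin 39.2°) = (31.385, 25.597). ∠CAZ = 86.1°, so AZ runs at 39.2° + (180° − 86.1°) = 133.10° from the x-axis; with |AZ| = 25.1, Z = A + 25.1·(cos 133.10°, sin 133.10°) = (14.235, 43.924). So Z.x = 14.235.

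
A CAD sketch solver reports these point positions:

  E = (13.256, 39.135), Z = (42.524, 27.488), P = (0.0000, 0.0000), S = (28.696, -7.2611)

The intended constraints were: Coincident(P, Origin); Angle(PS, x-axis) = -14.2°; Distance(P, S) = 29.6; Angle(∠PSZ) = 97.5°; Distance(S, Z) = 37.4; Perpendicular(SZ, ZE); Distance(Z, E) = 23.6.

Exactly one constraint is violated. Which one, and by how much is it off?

Distance(Z, E) = 23.6 — off by 7.90.

P = (0.00, 0.00) ✓; PS at -14.20° ✓; |PS| = 29.60 ✓; ∠PSZ = 97.50° ✓; |SZ| = 37.40 ✓; ∠(SZ, ZE) = 90.00° ✓; |ZE| = 31.50 ✗.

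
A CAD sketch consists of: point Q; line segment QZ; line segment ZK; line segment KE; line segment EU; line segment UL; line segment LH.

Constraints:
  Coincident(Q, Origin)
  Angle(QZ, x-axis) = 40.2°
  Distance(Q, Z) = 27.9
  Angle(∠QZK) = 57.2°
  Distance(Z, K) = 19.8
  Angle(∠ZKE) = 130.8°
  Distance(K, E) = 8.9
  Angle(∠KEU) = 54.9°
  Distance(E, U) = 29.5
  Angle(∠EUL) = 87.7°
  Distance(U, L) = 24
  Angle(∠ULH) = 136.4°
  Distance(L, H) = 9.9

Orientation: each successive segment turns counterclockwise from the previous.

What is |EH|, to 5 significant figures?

37.578

Q is at the origin; QZ runs at 40.2° with length 27.9, so Z = (21.310, 18.008). ∠QZK = 57.2° gives ZK at 163.00° from the x-axis; with |ZK| = 19.8, K = (2.3751, 23.797). ∠ZKE = 130.8° gives KE at -147.80° from the x-axis; with |KE| = 8.9, E = (-5.1560, 19.055). ∠KEU = 54.9° gives EU at -22.700° from the x-axis; with |EU| = 29.5, U = (22.059, 7.6704). ∠EUL = 87.7° gives UL at 69.600° from the x-axis; with |UL| = 24.0, L = (30.425, 30.165). ∠ULH = 136.4° gives LH at 113.20° from the x-axis; with |LH| = 9.9, H = (26.525, 39.265). Then |EH| = |H − E| = 37.578.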